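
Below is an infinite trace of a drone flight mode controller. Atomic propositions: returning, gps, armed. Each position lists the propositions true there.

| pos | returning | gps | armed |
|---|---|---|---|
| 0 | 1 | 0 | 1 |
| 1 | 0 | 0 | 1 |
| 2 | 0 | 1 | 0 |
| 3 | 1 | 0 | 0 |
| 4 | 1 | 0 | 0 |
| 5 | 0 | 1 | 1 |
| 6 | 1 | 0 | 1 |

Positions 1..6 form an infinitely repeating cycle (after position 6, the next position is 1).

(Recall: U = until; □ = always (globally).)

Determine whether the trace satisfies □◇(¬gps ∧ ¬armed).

Satisfied

◇(¬gps ∧ ¬armed) holds at every position 0..6, and those are all positions ever visited, so □◇(¬gps ∧ ¬armed) holds.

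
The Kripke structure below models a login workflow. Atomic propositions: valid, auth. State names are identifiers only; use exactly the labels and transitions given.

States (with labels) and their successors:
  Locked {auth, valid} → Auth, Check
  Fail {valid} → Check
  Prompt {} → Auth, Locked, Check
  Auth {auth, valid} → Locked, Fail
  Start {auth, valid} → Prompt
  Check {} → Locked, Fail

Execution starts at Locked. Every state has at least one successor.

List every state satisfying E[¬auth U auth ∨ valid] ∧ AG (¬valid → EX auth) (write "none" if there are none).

{Locked, Fail, Prompt, Auth, Start, Check}

States satisfying ¬auth: {Fail, Prompt, Check}.
States satisfying auth ∨ valid: {Locked, Fail, Auth, Start}.
States satisfying E[¬auth U auth ∨ valid]: {Locked, Fail, Prompt, Auth, Start, Check}.
States satisfying ¬valid → EX auth: {Locked, Fail, Prompt, Auth, Start, Check}.
States satisfying AG (¬valid → EX auth): {Locked, Fail, Prompt, Auth, Start, Check}.
States satisfying E[¬auth U auth ∨ valid] ∧ AG (¬valid → EX auth): {Locked, Fail, Prompt, Auth, Start, Check}.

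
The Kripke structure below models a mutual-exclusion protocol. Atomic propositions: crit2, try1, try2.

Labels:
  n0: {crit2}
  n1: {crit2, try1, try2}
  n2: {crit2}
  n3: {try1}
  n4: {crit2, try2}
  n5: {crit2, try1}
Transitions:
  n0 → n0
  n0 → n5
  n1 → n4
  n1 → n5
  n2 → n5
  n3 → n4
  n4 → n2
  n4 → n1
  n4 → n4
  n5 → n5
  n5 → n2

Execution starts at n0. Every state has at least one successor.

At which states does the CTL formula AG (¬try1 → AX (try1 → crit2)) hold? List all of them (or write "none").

States satisfying ¬try1 → AX (try1 → crit2): {n0, n1, n2, n3, n4, n5}.
States satisfying AG (¬try1 → AX (try1 → crit2)): {n0, n1, n2, n3, n4, n5}.

{n0, n1, n2, n3, n4, n5}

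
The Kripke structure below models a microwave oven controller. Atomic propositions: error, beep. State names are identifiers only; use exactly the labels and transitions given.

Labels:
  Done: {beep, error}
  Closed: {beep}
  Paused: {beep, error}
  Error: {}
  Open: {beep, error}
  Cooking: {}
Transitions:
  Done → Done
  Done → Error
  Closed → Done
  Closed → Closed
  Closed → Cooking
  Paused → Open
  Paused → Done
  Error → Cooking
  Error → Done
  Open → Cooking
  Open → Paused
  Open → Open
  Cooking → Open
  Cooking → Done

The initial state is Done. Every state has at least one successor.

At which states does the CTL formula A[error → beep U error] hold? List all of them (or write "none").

{Done, Paused, Error, Open, Cooking}

States satisfying error → beep: {Done, Closed, Paused, Error, Open, Cooking}.
States satisfying error: {Done, Paused, Open}.
States satisfying A[error → beep U error]: {Done, Paused, Error, Open, Cooking}.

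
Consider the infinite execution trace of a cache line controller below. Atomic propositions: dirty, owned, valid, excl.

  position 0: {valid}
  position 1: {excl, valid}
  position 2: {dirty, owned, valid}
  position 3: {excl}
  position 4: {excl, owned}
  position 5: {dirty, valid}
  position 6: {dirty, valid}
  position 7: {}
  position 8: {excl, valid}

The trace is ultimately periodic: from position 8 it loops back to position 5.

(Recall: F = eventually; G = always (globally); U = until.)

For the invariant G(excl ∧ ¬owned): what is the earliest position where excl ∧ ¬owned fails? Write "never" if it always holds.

At position 0 the labels are {valid}, so excl ∧ ¬owned is false there. This is the first violation.

0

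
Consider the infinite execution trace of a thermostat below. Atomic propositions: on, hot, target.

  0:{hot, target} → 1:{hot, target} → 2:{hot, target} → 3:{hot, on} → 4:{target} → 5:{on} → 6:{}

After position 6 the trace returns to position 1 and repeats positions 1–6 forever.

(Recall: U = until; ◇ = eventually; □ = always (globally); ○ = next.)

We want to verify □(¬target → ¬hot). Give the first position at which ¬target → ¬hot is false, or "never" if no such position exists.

3

Check ¬target → ¬hot at each position in order: 0 ✓, 1 ✓, 2 ✓.
At position 3 the labels are {hot, on}, so ¬target → ¬hot is false there. This is the first violation.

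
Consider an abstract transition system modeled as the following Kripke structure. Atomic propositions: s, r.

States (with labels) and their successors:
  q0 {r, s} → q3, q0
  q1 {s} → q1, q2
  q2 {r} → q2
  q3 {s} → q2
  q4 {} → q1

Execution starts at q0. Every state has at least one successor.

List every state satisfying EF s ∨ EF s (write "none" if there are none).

{q0, q1, q3, q4}

States satisfying s: {q0, q1, q3}.
States satisfying EF s: {q0, q1, q3, q4}.
States satisfying EF s ∨ EF s: {q0, q1, q3, q4}.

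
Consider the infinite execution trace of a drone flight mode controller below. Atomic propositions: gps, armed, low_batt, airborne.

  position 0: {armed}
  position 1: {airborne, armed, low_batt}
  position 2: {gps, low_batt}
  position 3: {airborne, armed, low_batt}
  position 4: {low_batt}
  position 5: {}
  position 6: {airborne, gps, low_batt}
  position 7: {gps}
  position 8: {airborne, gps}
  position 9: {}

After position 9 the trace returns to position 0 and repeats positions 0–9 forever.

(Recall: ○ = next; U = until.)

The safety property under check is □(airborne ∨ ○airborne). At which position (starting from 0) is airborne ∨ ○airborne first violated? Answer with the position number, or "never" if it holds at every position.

Check airborne ∨ ○airborne at each position in order: 0 ✓, 1 ✓, 2 ✓, 3 ✓.
At position 4 the labels are {low_batt} and the next position 5 has {}, so airborne ∨ ○airborne is false there. This is the first violation.

4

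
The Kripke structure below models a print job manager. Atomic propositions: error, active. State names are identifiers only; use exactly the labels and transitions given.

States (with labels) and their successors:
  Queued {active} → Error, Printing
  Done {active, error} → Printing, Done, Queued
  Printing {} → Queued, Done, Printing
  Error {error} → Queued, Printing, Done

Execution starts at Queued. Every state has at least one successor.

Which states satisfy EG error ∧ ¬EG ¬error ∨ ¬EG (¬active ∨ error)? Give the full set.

{Queued, Done, Error}

States satisfying error: {Done, Error}.
States satisfying EG error: {Done, Error}.
States satisfying ¬error: {Queued, Printing}.
States satisfying EG ¬error: {Queued, Printing}.
States satisfying ¬EG ¬error: {Done, Error}.
States satisfying EG error ∧ ¬EG ¬error: {Done, Error}.
States satisfying ¬active ∨ error: {Done, Printing, Error}.
States satisfying EG (¬active ∨ error): {Done, Printing, Error}.
States satisfying ¬EG (¬active ∨ error): {Queued}.
States satisfying EG error ∧ ¬EG ¬error ∨ ¬EG (¬active ∨ error): {Queued, Done, Error}.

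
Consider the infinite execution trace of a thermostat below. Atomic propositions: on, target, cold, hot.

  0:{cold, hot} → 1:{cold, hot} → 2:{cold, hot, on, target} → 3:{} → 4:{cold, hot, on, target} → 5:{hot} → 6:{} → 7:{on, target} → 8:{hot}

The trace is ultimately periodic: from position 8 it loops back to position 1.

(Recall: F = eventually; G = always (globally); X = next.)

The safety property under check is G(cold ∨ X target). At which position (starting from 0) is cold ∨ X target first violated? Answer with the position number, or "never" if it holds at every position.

Check cold ∨ X target at each position in order: 0 ✓, 1 ✓, 2 ✓, 3 ✓, 4 ✓.
At position 5 the labels are {hot} and the next position 6 has {}, so cold ∨ X target is false there. This is the first violation.

5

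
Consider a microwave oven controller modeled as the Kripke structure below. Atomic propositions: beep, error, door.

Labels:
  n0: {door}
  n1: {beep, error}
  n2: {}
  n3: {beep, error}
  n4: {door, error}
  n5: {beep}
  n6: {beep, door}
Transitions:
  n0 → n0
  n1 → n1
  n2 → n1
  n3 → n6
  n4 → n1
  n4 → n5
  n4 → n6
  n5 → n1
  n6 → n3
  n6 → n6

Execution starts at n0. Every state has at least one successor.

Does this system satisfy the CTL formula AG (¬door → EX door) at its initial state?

States satisfying ¬door → EX door: {n0, n3, n4, n6}.
States satisfying AG (¬door → EX door): {n0, n3, n6}.
Every state reachable from n0 satisfies ¬door → EX door.
n0 ∈ Sat(AG (¬door → EX door)).

Satisfied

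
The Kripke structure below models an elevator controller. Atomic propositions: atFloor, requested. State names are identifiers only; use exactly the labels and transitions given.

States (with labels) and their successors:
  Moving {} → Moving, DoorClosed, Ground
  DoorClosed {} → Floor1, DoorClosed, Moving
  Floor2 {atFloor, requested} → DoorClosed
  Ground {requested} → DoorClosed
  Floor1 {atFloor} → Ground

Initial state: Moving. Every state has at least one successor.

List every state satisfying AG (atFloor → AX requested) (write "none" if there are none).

States satisfying atFloor → AX requested: {Moving, DoorClosed, Ground, Floor1}.
States satisfying AG (atFloor → AX requested): {Moving, DoorClosed, Ground, Floor1}.

{Moving, DoorClosed, Ground, Floor1}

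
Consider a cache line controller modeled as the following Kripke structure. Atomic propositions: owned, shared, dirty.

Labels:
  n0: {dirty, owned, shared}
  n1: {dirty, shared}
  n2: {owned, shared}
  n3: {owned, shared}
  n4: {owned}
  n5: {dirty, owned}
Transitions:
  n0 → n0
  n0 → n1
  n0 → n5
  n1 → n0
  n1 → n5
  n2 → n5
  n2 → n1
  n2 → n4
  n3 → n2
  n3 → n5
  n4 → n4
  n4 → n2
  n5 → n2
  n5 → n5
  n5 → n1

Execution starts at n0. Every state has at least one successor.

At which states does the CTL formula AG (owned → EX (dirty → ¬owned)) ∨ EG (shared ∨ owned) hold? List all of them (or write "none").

{n0, n1, n2, n3, n4, n5}

States satisfying owned → EX (dirty → ¬owned): {n0, n1, n2, n3, n4, n5}.
States satisfying AG (owned → EX (dirty → ¬owned)): {n0, n1, n2, n3, n4, n5}.
States satisfying shared ∨ owned: {n0, n1, n2, n3, n4, n5}.
States satisfying EG (shared ∨ owned): {n0, n1, n2, n3, n4, n5}.
States satisfying AG (owned → EX (dirty → ¬owned)) ∨ EG (shared ∨ owned): {n0, n1, n2, n3, n4, n5}.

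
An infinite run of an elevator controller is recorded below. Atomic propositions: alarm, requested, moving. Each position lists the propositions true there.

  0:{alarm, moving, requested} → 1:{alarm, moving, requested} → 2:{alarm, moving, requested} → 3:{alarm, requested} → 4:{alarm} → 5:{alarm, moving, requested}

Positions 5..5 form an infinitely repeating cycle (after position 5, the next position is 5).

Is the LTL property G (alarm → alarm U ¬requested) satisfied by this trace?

Does not hold

alarm → alarm U ¬requested must hold at every position from 0 onward. It fails at position 5, so G (alarm → alarm U ¬requested) is false.
Positions where alarm holds: 0, 1, 2, 3, 4, 5.
Check alarm U ¬requested at each: 0→ok, 1→ok, 2→ok, 3→ok, 4→ok, 5→fails.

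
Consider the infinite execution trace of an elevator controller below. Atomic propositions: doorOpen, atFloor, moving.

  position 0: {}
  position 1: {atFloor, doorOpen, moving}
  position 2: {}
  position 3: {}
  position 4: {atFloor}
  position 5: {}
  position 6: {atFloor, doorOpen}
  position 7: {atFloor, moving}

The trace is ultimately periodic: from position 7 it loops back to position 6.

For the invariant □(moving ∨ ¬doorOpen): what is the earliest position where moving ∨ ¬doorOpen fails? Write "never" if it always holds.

6

Check moving ∨ ¬doorOpen at each position in order: 0 ✓, 1 ✓, 2 ✓, 3 ✓, 4 ✓, 5 ✓.
At position 6 the labels are {atFloor, doorOpen}, so moving ∨ ¬doorOpen is false there. This is the first violation.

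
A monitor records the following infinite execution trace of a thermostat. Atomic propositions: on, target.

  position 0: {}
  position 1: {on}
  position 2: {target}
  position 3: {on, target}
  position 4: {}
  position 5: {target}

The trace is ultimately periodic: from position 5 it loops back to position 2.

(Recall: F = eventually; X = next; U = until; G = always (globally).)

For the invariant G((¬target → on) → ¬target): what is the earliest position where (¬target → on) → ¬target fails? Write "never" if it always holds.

2

Check (¬target → on) → ¬target at each position in order: 0 ✓, 1 ✓.
At position 2 the labels are {target}, so (¬target → on) → ¬target is false there. This is the first violation.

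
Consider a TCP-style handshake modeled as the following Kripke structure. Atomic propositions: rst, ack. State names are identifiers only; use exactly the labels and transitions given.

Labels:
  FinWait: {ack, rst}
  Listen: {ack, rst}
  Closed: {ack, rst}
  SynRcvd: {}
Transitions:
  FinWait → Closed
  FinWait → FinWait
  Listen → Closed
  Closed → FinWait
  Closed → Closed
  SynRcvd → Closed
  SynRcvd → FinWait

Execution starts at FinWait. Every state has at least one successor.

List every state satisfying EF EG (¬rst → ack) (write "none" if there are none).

{FinWait, Listen, Closed, SynRcvd}

States satisfying EG (¬rst → ack): {FinWait, Listen, Closed}.
States satisfying EF EG (¬rst → ack): {FinWait, Listen, Closed, SynRcvd}.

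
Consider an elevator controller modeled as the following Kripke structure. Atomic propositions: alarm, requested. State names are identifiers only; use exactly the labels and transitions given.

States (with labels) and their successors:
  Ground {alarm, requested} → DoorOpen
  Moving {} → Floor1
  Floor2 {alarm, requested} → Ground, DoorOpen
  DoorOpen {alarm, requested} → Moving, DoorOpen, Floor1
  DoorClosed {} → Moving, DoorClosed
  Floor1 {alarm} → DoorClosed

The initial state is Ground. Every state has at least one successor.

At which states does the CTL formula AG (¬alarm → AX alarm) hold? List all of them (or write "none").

States satisfying ¬alarm → AX alarm: {Ground, Moving, Floor2, DoorOpen, Floor1}.
States satisfying AG (¬alarm → AX alarm): ∅.

none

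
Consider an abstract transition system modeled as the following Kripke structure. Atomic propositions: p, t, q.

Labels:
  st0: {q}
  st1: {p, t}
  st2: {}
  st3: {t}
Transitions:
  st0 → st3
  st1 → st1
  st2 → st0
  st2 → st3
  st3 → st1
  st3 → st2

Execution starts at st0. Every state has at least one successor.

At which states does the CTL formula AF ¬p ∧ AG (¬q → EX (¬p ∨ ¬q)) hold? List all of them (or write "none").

States satisfying ¬p: {st0, st2, st3}.
States satisfying AF ¬p: {st0, st2, st3}.
States satisfying ¬q → EX (¬p ∨ ¬q): {st0, st1, st2, st3}.
States satisfying AG (¬q → EX (¬p ∨ ¬q)): {st0, st1, st2, st3}.
States satisfying AF ¬p ∧ AG (¬q → EX (¬p ∨ ¬q)): {st0, st2, st3}.

{st0, st2, st3}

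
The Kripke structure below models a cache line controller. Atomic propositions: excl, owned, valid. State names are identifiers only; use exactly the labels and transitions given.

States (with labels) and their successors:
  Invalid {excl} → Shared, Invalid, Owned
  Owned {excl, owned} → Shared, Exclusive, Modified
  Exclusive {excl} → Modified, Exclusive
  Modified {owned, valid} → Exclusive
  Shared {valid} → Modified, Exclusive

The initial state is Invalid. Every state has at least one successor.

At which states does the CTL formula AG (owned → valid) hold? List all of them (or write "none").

{Exclusive, Modified, Shared}

States satisfying owned → valid: {Invalid, Exclusive, Modified, Shared}.
States satisfying AG (owned → valid): {Exclusive, Modified, Shared}.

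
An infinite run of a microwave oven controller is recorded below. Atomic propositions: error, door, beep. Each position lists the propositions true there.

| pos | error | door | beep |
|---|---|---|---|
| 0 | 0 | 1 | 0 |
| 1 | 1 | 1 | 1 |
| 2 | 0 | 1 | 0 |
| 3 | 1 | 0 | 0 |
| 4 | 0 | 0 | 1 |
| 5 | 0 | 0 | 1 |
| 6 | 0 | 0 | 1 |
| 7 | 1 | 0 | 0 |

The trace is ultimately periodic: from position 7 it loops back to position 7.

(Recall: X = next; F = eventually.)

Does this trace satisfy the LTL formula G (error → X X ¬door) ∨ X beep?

error → X X ¬door holds at every position 0..7, and those are all positions ever visited, so G (error → X X ¬door) holds.
Positions where error holds: 1, 3, 7.
Check X X ¬door at each: 1→ok, 3→ok, 7→ok.
The position after 0 is 1; beep is true there.
At position 0: G (error → X X ¬door) is true; X beep is true; so G (error → X X ¬door) ∨ X beep is true.

Yes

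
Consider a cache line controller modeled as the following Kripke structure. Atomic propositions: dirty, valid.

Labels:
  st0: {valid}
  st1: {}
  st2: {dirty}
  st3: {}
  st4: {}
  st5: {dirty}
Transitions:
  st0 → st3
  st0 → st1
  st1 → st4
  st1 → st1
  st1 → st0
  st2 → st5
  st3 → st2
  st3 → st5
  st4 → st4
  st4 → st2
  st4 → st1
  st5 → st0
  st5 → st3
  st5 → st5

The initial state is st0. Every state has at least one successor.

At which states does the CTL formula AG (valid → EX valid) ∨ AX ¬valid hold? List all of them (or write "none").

{st0, st2, st3, st4}

States satisfying valid → EX valid: {st1, st2, st3, st4, st5}.
States satisfying AG (valid → EX valid): ∅.
States satisfying ¬valid: {st1, st2, st3, st4, st5}.
States satisfying AX ¬valid: {st0, st2, st3, st4}.
States satisfying AG (valid → EX valid) ∨ AX ¬valid: {st0, st2, st3, st4}.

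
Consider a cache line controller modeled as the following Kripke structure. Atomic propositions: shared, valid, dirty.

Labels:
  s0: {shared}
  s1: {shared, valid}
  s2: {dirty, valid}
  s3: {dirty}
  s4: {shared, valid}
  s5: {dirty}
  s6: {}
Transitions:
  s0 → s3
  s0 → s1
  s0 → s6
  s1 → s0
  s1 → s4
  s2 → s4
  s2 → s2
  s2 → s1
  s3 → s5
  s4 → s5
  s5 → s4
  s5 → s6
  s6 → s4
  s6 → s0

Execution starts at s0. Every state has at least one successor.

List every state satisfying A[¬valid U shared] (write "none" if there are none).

{s0, s1, s3, s4, s5, s6}

States satisfying ¬valid: {s0, s3, s5, s6}.
States satisfying shared: {s0, s1, s4}.
States satisfying A[¬valid U shared]: {s0, s1, s3, s4, s5, s6}.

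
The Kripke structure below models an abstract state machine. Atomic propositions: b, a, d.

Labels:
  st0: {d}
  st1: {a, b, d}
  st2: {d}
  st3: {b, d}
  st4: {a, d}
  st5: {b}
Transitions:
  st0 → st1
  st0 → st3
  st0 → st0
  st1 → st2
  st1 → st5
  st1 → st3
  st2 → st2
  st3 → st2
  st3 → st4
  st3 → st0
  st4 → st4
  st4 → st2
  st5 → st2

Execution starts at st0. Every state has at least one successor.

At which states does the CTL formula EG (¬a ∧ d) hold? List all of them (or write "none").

States satisfying ¬a ∧ d: {st0, st2, st3}.
States satisfying EG (¬a ∧ d): {st0, st2, st3}.

{st0, st2, st3}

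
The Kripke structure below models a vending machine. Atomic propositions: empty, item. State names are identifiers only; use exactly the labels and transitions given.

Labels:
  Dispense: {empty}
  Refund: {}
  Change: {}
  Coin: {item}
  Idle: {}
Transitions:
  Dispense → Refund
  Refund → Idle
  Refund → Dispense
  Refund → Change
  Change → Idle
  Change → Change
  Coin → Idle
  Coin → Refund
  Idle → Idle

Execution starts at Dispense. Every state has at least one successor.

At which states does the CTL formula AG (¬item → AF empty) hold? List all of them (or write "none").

none

States satisfying ¬item → AF empty: {Dispense, Coin}.
States satisfying AG (¬item → AF empty): ∅.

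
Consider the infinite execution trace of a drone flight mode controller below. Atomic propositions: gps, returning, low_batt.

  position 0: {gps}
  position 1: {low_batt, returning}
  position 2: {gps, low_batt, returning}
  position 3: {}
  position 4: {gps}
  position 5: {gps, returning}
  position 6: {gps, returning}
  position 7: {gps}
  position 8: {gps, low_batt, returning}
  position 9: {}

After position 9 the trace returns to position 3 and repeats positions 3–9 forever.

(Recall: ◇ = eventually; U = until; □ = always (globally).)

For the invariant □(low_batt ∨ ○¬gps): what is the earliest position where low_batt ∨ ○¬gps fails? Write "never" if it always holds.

Check low_batt ∨ ○¬gps at each position in order: 0 ✓, 1 ✓, 2 ✓.
At position 3 the labels are {} and the next position 4 has {gps}, so low_batt ∨ ○¬gps is false there. This is the first violation.

3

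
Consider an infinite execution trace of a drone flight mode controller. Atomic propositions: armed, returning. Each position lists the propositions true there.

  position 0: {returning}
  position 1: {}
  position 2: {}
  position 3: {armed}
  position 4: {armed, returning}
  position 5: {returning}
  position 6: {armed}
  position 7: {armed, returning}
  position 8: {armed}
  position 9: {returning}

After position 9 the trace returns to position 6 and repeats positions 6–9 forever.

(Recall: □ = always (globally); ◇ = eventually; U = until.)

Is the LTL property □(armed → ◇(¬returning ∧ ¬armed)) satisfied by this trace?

No

armed → ◇(¬returning ∧ ¬armed) must hold at every position from 0 onward. It fails at position 3, so □(armed → ◇(¬returning ∧ ¬armed)) is false.
Positions where armed holds: 3, 4, 6, 7, 8.
Check ◇(¬returning ∧ ¬armed) at each: 3→fails, 4→fails, 6→fails, 7→fails, 8→fails.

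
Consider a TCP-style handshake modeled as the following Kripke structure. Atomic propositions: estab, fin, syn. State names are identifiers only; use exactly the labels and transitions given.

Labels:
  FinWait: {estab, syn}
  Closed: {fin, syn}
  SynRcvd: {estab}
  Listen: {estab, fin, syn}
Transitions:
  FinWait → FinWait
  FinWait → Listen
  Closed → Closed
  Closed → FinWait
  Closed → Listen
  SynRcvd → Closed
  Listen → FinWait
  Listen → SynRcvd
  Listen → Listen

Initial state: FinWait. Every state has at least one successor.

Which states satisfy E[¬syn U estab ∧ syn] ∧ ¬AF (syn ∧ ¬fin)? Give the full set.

States satisfying ¬syn: {SynRcvd}.
States satisfying estab ∧ syn: {FinWait, Listen}.
States satisfying E[¬syn U estab ∧ syn]: {FinWait, Listen}.
States satisfying syn ∧ ¬fin: {FinWait}.
States satisfying AF (syn ∧ ¬fin): {FinWait}.
States satisfying ¬AF (syn ∧ ¬fin): {Closed, SynRcvd, Listen}.
States satisfying E[¬syn U estab ∧ syn] ∧ ¬AF (syn ∧ ¬fin): {Listen}.

{Listen}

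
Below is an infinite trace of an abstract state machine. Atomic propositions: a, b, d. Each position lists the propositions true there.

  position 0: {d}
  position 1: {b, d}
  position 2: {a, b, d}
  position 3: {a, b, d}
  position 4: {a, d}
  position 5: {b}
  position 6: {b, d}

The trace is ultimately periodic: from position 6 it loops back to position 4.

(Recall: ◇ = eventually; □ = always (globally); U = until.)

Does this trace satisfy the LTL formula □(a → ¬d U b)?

No

a → ¬d U b must hold at every position from 0 onward. It fails at position 4, so □(a → ¬d U b) is false.
Positions where a holds: 2, 3, 4.
Check ¬d U b at each: 2→ok, 3→ok, 4→fails.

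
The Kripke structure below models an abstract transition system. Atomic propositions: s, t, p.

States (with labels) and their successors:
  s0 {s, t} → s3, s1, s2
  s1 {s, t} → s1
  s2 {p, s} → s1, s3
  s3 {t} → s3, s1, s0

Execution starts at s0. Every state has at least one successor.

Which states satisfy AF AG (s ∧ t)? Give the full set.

States satisfying AG (s ∧ t): {s1}.
States satisfying AF AG (s ∧ t): {s1}.

{s1}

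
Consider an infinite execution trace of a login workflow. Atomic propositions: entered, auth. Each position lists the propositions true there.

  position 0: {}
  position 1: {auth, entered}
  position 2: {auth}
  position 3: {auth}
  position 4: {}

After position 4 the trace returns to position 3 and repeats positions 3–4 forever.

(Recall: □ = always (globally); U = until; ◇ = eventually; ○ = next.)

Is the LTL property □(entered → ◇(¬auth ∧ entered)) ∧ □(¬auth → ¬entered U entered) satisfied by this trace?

entered → ◇(¬auth ∧ entered) must hold at every position from 0 onward. It fails at position 1, so □(entered → ◇(¬auth ∧ entered)) is false.
Positions where entered holds: 1.
Check ◇(¬auth ∧ entered) at each: 1→fails.
¬auth → ¬entered U entered must hold at every position from 0 onward. It fails at position 4, so □(¬auth → ¬entered U entered) is false.
Positions where ¬auth holds: 0, 4.
Check ¬entered U entered at each: 0→ok, 4→fails.
At position 0: □(entered → ◇(¬auth ∧ entered)) is false; □(¬auth → ¬entered U entered) is false; so □(entered → ◇(¬auth ∧ entered)) ∧ □(¬auth → ¬entered U entered) is false.

No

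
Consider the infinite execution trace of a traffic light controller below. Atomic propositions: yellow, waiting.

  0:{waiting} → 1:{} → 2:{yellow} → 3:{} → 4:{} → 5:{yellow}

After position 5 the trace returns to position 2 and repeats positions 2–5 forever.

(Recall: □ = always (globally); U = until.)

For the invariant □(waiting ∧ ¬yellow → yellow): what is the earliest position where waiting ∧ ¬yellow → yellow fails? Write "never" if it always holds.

0

At position 0 the labels are {waiting}, so waiting ∧ ¬yellow → yellow is false there. This is the first violation.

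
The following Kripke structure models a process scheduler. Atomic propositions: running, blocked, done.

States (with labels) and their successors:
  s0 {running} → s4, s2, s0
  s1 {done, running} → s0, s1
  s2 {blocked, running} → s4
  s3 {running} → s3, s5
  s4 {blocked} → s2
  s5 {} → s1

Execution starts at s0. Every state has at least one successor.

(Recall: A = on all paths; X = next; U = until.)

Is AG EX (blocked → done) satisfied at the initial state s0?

Does not hold

States satisfying EX (blocked → done): {s0, s1, s3, s5}.
States satisfying AG EX (blocked → done): ∅.
s2 is reachable from s0 and violates EX (blocked → done), so AG fails at s0.
s0 ∉ Sat(AG EX (blocked → done)).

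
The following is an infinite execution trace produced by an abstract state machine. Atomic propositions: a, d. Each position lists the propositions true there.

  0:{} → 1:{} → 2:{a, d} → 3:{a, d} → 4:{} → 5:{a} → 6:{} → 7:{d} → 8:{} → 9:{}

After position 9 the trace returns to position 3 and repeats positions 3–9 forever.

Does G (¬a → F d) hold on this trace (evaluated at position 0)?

Satisfied

¬a → F d holds at every position 0..9, and those are all positions ever visited, so G (¬a → F d) holds.
Positions where ¬a holds: 0, 1, 4, 6, 7, 8, 9.
Check F d at each: 0→ok, 1→ok, 4→ok, 6→ok, 7→ok, 8→ok, 9→ok.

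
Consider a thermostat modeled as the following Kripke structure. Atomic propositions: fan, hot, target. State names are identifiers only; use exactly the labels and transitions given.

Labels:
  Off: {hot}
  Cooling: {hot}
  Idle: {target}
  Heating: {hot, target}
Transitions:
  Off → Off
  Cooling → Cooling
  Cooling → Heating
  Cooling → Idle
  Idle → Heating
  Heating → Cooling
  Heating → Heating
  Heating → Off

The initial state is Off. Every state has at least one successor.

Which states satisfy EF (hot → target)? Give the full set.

{Cooling, Idle, Heating}

States satisfying hot → target: {Idle, Heating}.
States satisfying EF (hot → target): {Cooling, Idle, Heating}.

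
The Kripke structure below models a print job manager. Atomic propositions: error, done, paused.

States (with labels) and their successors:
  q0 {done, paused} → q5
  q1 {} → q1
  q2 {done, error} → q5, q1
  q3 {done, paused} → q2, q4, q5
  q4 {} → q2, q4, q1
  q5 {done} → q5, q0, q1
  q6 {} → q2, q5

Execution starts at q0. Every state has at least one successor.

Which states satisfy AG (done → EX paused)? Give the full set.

{q1}

States satisfying done → EX paused: {q1, q4, q5, q6}.
States satisfying AG (done → EX paused): {q1}.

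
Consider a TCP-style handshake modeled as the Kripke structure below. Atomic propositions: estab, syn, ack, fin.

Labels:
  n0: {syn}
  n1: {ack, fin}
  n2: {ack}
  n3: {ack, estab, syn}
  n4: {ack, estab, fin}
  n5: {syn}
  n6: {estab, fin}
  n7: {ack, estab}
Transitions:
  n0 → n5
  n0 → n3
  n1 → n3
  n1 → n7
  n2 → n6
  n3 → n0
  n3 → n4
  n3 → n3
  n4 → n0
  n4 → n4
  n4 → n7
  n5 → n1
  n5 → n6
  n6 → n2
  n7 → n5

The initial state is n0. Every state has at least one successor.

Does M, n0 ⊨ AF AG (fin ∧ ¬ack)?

States satisfying AG (fin ∧ ¬ack): ∅.
States satisfying AF AG (fin ∧ ¬ack): ∅.
There is a path from n0 along which AG (fin ∧ ¬ack) never holds.
n0 ∉ Sat(AF AG (fin ∧ ¬ack)).

Does not hold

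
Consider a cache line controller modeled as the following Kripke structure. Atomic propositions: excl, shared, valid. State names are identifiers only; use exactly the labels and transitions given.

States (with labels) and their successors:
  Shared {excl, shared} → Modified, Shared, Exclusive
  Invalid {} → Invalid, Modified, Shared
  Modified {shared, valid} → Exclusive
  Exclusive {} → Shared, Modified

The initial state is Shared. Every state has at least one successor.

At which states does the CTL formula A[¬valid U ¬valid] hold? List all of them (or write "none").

States satisfying ¬valid: {Shared, Invalid, Exclusive}.
States satisfying A[¬valid U ¬valid]: {Shared, Invalid, Exclusive}.

{Shared, Invalid, Exclusive}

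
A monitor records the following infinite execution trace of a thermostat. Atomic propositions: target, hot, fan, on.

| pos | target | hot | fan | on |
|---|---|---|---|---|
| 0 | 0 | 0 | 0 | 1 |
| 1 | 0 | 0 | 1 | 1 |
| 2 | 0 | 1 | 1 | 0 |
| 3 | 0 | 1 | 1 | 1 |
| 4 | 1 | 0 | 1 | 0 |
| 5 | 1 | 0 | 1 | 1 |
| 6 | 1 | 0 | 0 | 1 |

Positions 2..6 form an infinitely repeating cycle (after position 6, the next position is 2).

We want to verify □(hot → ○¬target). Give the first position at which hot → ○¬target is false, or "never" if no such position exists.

Check hot → ○¬target at each position in order: 0 ✓, 1 ✓, 2 ✓.
At position 3 the labels are {fan, hot, on} and the next position 4 has {fan, target}, so hot → ○¬target is false there. This is the first violation.

3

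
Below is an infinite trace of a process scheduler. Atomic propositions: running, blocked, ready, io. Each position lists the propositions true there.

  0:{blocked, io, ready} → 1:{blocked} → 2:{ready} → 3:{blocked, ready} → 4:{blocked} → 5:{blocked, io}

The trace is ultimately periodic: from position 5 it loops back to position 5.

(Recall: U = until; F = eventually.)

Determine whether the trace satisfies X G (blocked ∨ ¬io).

The position after 0 is 1; G (blocked ∨ ¬io) is true there.

Holds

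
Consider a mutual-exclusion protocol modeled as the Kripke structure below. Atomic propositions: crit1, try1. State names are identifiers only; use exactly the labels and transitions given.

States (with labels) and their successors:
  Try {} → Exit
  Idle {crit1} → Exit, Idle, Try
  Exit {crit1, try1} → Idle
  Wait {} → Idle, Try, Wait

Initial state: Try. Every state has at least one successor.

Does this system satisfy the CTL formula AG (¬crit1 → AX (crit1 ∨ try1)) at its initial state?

States satisfying ¬crit1 → AX (crit1 ∨ try1): {Try, Idle, Exit}.
States satisfying AG (¬crit1 → AX (crit1 ∨ try1)): {Try, Idle, Exit}.
Every state reachable from Try satisfies ¬crit1 → AX (crit1 ∨ try1).
Try ∈ Sat(AG (¬crit1 → AX (crit1 ∨ try1))).

Satisfied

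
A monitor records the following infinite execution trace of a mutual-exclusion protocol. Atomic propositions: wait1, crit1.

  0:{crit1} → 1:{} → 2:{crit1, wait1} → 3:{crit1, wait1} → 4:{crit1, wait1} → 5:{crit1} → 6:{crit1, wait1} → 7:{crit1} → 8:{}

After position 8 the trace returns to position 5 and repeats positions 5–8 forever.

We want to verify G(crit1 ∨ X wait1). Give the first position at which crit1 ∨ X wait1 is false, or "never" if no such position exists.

8

Check crit1 ∨ X wait1 at each position in order: 0 ✓, 1 ✓, 2 ✓, 3 ✓, 4 ✓, 5 ✓, 6 ✓, 7 ✓.
At position 8 the labels are {} and the next position 5 has {crit1}, so crit1 ∨ X wait1 is false there. This is the first violation.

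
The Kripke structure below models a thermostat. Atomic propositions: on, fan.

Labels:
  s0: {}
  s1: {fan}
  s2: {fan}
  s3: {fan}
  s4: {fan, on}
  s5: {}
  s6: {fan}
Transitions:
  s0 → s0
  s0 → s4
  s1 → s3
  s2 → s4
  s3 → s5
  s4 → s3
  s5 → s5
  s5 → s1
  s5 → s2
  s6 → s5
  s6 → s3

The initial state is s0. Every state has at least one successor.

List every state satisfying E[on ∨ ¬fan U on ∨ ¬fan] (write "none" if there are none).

States satisfying on ∨ ¬fan: {s0, s4, s5}.
States satisfying E[on ∨ ¬fan U on ∨ ¬fan]: {s0, s4, s5}.

{s0, s4, s5}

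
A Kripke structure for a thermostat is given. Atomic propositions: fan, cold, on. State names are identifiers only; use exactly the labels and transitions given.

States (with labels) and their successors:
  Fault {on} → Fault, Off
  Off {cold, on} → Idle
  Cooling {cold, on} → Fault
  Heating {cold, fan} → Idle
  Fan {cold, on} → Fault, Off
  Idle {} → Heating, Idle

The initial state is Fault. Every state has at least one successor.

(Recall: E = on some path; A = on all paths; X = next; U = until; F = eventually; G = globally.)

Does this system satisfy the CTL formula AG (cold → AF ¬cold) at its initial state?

States satisfying cold → AF ¬cold: {Fault, Off, Cooling, Heating, Fan, Idle}.
States satisfying AG (cold → AF ¬cold): {Fault, Off, Cooling, Heating, Fan, Idle}.
Every state reachable from Fault satisfies cold → AF ¬cold.
Fault ∈ Sat(AG (cold → AF ¬cold)).

Satisfied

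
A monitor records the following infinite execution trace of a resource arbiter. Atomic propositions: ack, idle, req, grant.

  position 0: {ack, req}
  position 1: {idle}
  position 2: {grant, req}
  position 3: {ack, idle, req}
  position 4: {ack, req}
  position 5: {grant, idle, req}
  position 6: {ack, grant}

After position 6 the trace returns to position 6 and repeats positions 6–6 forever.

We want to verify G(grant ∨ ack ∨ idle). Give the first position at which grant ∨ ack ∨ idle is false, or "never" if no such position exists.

never

grant ∨ ack ∨ idle holds at every position 0..6, and those are all the positions the trace ever visits, so the invariant G(grant ∨ ack ∨ idle) is never violated.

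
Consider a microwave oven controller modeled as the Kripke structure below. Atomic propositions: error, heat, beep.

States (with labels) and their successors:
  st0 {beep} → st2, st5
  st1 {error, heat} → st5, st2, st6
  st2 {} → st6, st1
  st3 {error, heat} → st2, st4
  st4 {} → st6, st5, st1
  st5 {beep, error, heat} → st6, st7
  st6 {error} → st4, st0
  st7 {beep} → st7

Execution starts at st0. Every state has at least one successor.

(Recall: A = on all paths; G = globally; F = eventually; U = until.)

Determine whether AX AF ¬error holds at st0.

Holds

States satisfying AF ¬error: {st0, st1, st2, st3, st4, st5, st6, st7}.
States satisfying AX AF ¬error: {st0, st1, st2, st3, st4, st5, st6, st7}.
st0 ∈ Sat(AX AF ¬error).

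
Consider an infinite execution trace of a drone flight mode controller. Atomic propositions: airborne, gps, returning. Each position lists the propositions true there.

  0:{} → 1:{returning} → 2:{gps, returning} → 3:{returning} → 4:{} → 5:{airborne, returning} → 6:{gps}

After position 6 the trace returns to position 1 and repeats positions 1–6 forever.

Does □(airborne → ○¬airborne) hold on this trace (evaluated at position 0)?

Yes

airborne → ○¬airborne holds at every position 0..6, and those are all positions ever visited, so □(airborne → ○¬airborne) holds.
Positions where airborne holds: 5.
Check ○¬airborne at each: 5→ok.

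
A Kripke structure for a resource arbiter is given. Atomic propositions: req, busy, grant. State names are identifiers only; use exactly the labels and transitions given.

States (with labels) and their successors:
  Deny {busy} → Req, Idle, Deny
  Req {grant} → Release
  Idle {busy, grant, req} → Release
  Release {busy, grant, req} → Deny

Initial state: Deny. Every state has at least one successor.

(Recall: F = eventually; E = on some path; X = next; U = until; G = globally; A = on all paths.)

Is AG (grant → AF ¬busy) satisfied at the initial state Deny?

No

States satisfying grant → AF ¬busy: {Deny, Req}.
States satisfying AG (grant → AF ¬busy): ∅.
Idle is reachable from Deny and violates grant → AF ¬busy, so AG fails at Deny.
Deny ∉ Sat(AG (grant → AF ¬busy)).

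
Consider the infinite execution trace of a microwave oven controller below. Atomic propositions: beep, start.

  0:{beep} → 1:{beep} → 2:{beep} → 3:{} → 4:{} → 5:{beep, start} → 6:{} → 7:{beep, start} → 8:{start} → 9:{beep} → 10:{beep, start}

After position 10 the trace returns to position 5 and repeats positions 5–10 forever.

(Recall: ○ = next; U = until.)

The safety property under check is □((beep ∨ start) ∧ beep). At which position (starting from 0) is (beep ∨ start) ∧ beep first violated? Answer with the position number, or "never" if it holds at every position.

Check (beep ∨ start) ∧ beep at each position in order: 0 ✓, 1 ✓, 2 ✓.
At position 3 the labels are {}, so (beep ∨ start) ∧ beep is false there. This is the first violation.

3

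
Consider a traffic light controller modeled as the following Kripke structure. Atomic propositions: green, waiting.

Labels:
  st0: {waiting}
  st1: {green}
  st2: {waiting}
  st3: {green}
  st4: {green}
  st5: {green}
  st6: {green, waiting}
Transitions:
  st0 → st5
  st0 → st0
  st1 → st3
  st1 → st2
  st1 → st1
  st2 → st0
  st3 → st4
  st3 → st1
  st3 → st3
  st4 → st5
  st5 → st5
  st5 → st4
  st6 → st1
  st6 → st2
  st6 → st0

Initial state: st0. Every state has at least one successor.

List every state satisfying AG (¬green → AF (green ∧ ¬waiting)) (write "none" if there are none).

States satisfying ¬green → AF (green ∧ ¬waiting): {st1, st3, st4, st5, st6}.
States satisfying AG (¬green → AF (green ∧ ¬waiting)): {st4, st5}.

{st4, st5}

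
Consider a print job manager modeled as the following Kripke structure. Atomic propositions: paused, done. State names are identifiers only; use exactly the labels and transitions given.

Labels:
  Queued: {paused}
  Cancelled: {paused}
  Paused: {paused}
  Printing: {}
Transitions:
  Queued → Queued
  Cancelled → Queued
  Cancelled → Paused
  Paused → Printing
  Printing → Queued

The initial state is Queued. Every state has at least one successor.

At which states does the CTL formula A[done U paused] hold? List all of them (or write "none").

States satisfying done: ∅.
States satisfying paused: {Queued, Cancelled, Paused}.
States satisfying A[done U paused]: {Queued, Cancelled, Paused}.

{Queued, Cancelled, Paused}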